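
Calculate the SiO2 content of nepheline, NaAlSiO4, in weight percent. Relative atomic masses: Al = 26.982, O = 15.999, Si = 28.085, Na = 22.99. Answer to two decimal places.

Molar mass of NaAlSiO4 = 1*22.99 + 1*26.982 + 1*28.085 + 4*15.999 = 142.053 g/mol.
Each formula unit contains 1 Si, equivalent to 1/1 = 1.0000 mol SiO2.
M(SiO2) = 1×28.085 + 2×15.999 = 60.083 g/mol.
Mass of SiO2 per formula unit = 1.0000 × 60.083 = 60.083 g.
SiO2 wt% = 60.083 / 142.053 × 100 = 42.30%.

42.30 wt%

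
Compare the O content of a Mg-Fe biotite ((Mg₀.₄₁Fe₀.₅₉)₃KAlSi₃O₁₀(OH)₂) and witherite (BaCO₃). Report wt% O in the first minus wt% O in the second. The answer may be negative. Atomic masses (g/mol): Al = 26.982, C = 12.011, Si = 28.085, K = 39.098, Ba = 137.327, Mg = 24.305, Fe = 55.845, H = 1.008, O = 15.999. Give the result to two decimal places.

First mineral: 191.988 g O in 473.080 g formula = 40.58 wt% O.
Second mineral: 47.997 g O in 197.335 g formula = 24.32 wt% O.
40.58% − 24.32% gives a difference of 16.26 percentage points.

16.26 percentage points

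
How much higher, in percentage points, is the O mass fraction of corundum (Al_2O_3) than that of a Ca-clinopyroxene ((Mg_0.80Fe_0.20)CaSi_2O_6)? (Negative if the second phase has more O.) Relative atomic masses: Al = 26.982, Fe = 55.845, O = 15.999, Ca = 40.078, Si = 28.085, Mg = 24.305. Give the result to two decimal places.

4.00 percentage points

M(Al_2O_3) = 101.961 g/mol, so wt% O = 47.997/101.961 × 100 = 47.07%.
M((Mg_0.80Fe_0.20)CaSi_2O_6) = 222.855 g/mol, so wt% O = 95.994/222.855 × 100 = 43.07%.
47.07 − 43.07 = 4.00 pp.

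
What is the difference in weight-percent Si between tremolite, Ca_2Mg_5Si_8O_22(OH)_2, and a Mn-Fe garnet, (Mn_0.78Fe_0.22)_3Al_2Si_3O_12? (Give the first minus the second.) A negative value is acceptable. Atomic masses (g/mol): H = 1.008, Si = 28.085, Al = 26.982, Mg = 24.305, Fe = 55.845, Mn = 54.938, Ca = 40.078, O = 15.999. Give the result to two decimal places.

10.66 percentage points

Si in Ca_2Mg_5Si_8O_22(OH)_2: molar mass 812.353 g/mol; 8×28.085 = 224.680 g → 27.66 wt%.
Si in (Mn_0.78Fe_0.22)_3Al_2Si_3O_12: molar mass 495.620 g/mol; 3×28.085 = 84.255 g → 17.00 wt%.
Difference = 27.66 − 17.00 = 10.66 percentage points.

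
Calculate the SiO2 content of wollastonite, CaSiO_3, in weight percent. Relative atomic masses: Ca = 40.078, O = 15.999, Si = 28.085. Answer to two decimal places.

Molar mass of CaSiO_3 = 1·40.078 + 1·28.085 + 3·15.999 = 116.160 g/mol.
Each formula unit contains 1 Si, equivalent to 1/1 = 1.0000 mol SiO2.
M(SiO2) = 1×28.085 + 2×15.999 = 60.083 g/mol.
Mass of SiO2 per formula unit = 1.0000 × 60.083 = 60.083 g.
SiO2 wt% = 60.083 / 116.160 × 100 = 51.72%.

51.72 wt%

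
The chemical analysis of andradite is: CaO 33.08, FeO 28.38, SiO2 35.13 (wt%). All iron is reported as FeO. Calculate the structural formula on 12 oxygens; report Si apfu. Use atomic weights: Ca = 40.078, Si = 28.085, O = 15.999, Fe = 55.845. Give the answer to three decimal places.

CaO: 33.08/56.077 = 0.58990 mol → 0.58990 mol Ca, 0.58990 mol O.
FeO: 28.38/71.844 = 0.39502 mol → 0.39502 mol Fe, 0.39502 mol O.
SiO2: 35.13/60.083 = 0.58469 mol → 0.58469 mol Si, 1.16938 mol O.
Total oxygen = 2.15430 mol. Normalization factor = 12/2.15430 = 5.57025.
Si per 12 O = 0.58469 × 5.57025 = 3.257.

3.257 Si apfu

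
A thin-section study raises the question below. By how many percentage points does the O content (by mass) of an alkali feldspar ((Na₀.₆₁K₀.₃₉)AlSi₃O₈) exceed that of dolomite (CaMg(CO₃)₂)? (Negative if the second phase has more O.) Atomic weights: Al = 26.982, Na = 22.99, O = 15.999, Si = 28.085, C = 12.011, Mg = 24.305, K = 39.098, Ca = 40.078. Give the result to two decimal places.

-4.39 percentage points

First mineral: 127.992 g O in 268.501 g formula = 47.67 wt% O.
Second mineral: 95.994 g O in 184.399 g formula = 52.06 wt% O.
47.67% − 52.06% gives a difference of -4.39 percentage points.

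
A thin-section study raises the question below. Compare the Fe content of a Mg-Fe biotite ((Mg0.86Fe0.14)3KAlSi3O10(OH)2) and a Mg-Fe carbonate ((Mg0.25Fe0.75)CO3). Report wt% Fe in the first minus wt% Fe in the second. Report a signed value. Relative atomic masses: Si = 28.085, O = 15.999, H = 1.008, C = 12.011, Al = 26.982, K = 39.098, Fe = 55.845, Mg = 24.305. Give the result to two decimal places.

-33.34 percentage points

First mineral: 23.455 g Fe in 430.501 g formula = 5.45 wt% Fe.
Second mineral: 41.884 g Fe in 107.968 g formula = 38.79 wt% Fe.
5.45% − 38.79% gives a difference of -33.34 percentage points.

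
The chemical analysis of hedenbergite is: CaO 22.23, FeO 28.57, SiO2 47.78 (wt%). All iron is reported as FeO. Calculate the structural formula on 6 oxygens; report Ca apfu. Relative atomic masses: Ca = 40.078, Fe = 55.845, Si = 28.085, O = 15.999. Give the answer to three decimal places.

CaO (M=56.077): mol = 0.39642; Ca = 0.39642, O = 0.39642.
FeO (M=71.844): mol = 0.39767; Fe = 0.39767, O = 0.39767.
SiO2 (M=60.083): mol = 0.79523; Si = 0.79523, O = 1.59046.
ΣO = 2.38455; factor = 6/ΣO = 2.51620.
Ca apfu = 0.39642 × 2.51620 = 0.997.

0.997 Ca apfu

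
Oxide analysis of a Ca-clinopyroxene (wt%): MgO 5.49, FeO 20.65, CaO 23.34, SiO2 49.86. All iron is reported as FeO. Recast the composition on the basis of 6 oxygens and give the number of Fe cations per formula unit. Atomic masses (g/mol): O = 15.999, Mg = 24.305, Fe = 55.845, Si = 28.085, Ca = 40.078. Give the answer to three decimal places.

0.690 Fe apfu

MgO (M=40.304): mol = 0.13621; Mg = 0.13621, O = 0.13621.
FeO (M=71.844): mol = 0.28743; Fe = 0.28743, O = 0.28743.
CaO (M=56.077): mol = 0.41621; Ca = 0.41621, O = 0.41621.
SiO2 (M=60.083): mol = 0.82985; Si = 0.82985, O = 1.65970.
ΣO = 2.49955; factor = 6/ΣO = 2.40043.
Fe apfu = 0.28743 × 2.40043 = 0.690.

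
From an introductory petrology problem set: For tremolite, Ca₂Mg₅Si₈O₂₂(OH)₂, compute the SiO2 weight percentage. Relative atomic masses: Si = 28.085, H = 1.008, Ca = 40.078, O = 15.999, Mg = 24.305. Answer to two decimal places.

59.17 wt%

Formula mass = 812.353 g/mol.
8 Si → 8.0000 mol SiO2 per formula unit; M(SiO2) = 60.083, so SiO2 mass = 480.664 g.
480.664/812.353 × 100 = 59.17 wt%.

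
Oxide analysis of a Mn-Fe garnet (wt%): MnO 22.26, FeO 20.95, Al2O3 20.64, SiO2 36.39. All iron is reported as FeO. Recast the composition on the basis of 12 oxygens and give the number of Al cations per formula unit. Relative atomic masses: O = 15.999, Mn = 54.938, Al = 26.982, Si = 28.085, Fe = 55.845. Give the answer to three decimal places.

2.004 Al apfu

MnO (M=70.937): mol = 0.31380; Mn = 0.31380, O = 0.31380.
FeO (M=71.844): mol = 0.29160; Fe = 0.29160, O = 0.29160.
Al2O3 (M=101.961): mol = 0.20243; Al = 0.40486, O = 0.60729.
SiO2 (M=60.083): mol = 0.60566; Si = 0.60566, O = 1.21132.
ΣO = 2.42401; factor = 12/ΣO = 4.95047.
Al apfu = 0.40486 × 4.95047 = 2.004.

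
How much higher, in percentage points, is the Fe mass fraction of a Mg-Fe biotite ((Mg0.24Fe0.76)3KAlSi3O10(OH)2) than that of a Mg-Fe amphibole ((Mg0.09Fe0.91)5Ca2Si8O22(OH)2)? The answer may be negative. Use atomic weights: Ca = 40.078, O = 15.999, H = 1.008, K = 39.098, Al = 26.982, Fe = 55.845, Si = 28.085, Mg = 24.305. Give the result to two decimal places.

M((Mg0.24Fe0.76)3KAlSi3O10(OH)2) = 489.165 g/mol, so wt% Fe = 127.327/489.165 × 100 = 26.03%.
M((Mg0.09Fe0.91)5Ca2Si8O22(OH)2) = 955.860 g/mol, so wt% Fe = 254.095/955.860 × 100 = 26.58%.
26.03 − 26.58 = -0.55 pp.

-0.55 percentage points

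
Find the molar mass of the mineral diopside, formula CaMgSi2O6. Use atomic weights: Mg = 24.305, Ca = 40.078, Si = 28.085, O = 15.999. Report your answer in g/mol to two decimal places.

216.55 g/mol

M = 1·40.078 + 1·24.305 + 2·28.085 + 6·15.999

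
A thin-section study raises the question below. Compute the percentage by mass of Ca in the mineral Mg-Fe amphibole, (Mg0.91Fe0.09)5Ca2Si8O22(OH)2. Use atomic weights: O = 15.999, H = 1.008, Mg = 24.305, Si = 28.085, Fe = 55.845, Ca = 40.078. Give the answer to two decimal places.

9.70 weight percent

Molar mass of (Mg0.91Fe0.09)5Ca2Si8O22(OH)2: 4.55·24.305 + 0.45·55.845 + 2·40.078 + 8·28.085 + 24·15.999 + 2·1.008 = 826.546 g/mol.
Mass of Ca per formula unit: 2 × 40.078 = 80.156 g.
Weight fraction Ca = 80.156 / 826.546 = 0.0970.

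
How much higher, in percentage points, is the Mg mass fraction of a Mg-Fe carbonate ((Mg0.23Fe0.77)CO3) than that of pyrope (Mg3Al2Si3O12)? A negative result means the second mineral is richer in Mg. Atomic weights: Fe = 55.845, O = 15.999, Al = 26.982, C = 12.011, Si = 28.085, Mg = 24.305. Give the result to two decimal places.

-12.94 percentage points

Mg in (Mg0.23Fe0.77)CO3: molar mass 108.599 g/mol; 0.23×24.305 = 5.590 g → 5.15 wt%.
Mg in Mg3Al2Si3O12: molar mass 403.122 g/mol; 3×24.305 = 72.915 g → 18.09 wt%.
Difference = 5.15 − 18.09 = -12.94 percentage points.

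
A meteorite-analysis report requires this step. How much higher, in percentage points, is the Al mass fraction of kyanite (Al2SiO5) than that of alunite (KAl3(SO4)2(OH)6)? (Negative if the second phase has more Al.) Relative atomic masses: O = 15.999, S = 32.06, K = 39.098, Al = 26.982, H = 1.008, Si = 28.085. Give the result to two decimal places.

First mineral: 53.964 g Al in 162.044 g formula = 33.30 wt% Al.
Second mineral: 80.946 g Al in 414.198 g formula = 19.54 wt% Al.
33.30% − 19.54% gives a difference of 13.76 percentage points.

13.76 percentage points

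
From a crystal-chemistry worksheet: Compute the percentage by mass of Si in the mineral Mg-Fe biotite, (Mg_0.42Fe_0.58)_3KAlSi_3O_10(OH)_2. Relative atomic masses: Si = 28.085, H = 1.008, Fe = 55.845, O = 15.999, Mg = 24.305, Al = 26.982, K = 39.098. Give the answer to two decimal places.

17.85 weight percent

M((Mg_0.42Fe_0.58)_3KAlSi_3O_10(OH)_2) = 472.134 g/mol.
Si contributes 3 × 28.085 = 84.255 g per mole.
84.255/472.134 = 0.1785 → 17.85%.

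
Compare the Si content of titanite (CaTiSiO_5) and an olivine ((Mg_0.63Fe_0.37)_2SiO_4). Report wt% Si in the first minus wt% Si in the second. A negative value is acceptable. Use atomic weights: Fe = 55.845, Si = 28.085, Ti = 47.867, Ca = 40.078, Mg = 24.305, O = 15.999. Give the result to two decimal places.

-2.79 percentage points

M(CaTiSiO_5) = 196.025 g/mol, so wt% Si = 28.085/196.025 × 100 = 14.33%.
M((Mg_0.63Fe_0.37)_2SiO_4) = 164.031 g/mol, so wt% Si = 28.085/164.031 × 100 = 17.12%.
14.33 − 17.12 = -2.79 pp.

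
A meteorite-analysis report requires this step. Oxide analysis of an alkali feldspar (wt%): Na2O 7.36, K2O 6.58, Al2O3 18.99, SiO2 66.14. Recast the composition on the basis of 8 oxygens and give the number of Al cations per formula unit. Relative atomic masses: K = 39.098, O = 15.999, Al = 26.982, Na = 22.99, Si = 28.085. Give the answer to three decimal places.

7.36 wt% Na2O ÷ 61.979 g/mol = 0.11875 mol, giving 0.23750 Na and 0.11875 O.
6.58 wt% K2O ÷ 94.195 g/mol = 0.06986 mol, giving 0.13972 K and 0.06986 O.
18.99 wt% Al2O3 ÷ 101.961 g/mol = 0.18625 mol, giving 0.37250 Al and 0.55875 O.
66.14 wt% SiO2 ÷ 60.083 g/mol = 1.10081 mol, giving 1.10081 Si and 2.20162 O.
Oxygen sums to 2.94898; scaling by 8/2.94898 = 2.71280 puts the formula on 8 O.
Al: 0.37250 × 2.71280 = 1.011 atoms per formula unit.

1.011 Al apfu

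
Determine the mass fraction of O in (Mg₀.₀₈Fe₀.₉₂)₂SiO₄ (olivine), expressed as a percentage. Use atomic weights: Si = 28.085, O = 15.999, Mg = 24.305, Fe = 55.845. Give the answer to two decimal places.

32.20 wt%

Formula mass = 0.16·24.305 + 1.84·55.845 + 1·28.085 + 4·15.999 = 198.725 g/mol, of which 63.996 g is O.
So O makes up 63.996/198.725 = 0.3220 of the mass, i.e. 32.20%.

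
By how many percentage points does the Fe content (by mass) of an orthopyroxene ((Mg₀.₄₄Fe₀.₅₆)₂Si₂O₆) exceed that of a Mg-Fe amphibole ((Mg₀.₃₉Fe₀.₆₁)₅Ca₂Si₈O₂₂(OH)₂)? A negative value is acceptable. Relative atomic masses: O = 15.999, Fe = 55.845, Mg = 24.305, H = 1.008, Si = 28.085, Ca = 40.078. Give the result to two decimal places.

7.74 percentage points

First mineral: 62.546 g Fe in 236.099 g formula = 26.49 wt% Fe.
Second mineral: 170.327 g Fe in 908.550 g formula = 18.75 wt% Fe.
26.49% − 18.75% gives a difference of 7.74 percentage points.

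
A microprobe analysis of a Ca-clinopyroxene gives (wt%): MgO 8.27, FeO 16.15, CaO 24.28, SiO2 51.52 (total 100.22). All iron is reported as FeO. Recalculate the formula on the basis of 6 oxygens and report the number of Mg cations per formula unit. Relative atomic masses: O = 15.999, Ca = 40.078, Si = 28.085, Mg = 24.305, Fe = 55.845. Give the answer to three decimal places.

MgO: 8.27/40.304 = 0.20519 mol → 0.20519 mol Mg, 0.20519 mol O.
FeO: 16.15/71.844 = 0.22479 mol → 0.22479 mol Fe, 0.22479 mol O.
CaO: 24.28/56.077 = 0.43298 mol → 0.43298 mol Ca, 0.43298 mol O.
SiO2: 51.52/60.083 = 0.85748 mol → 0.85748 mol Si, 1.71496 mol O.
Total oxygen = 2.57792 mol. Normalization factor = 6/2.57792 = 2.32746.
Mg per 6 O = 0.20519 × 2.32746 = 0.478.

0.478 Mg apfu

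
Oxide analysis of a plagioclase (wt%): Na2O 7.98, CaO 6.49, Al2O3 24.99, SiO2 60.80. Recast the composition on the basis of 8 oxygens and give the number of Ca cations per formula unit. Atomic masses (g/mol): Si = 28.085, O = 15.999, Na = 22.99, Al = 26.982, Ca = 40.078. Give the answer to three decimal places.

0.308 Ca apfu

7.98 wt% Na2O ÷ 61.979 g/mol = 0.12875 mol, giving 0.25750 Na and 0.12875 O.
6.49 wt% CaO ÷ 56.077 g/mol = 0.11573 mol, giving 0.11573 Ca and 0.11573 O.
24.99 wt% Al2O3 ÷ 101.961 g/mol = 0.24509 mol, giving 0.49018 Al and 0.73527 O.
60.80 wt% SiO2 ÷ 60.083 g/mol = 1.01193 mol, giving 1.01193 Si and 2.02386 O.
Oxygen sums to 3.00361; scaling by 8/3.00361 = 2.66346 puts the formula on 8 O.
Ca: 0.11573 × 2.66346 = 0.308 atoms per formula unit.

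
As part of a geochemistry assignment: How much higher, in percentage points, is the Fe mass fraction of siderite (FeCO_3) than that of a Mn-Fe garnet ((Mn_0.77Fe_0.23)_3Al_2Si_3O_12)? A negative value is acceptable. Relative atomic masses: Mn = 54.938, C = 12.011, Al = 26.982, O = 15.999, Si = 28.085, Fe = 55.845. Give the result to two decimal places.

M(FeCO_3) = 115.853 g/mol, so wt% Fe = 55.845/115.853 × 100 = 48.20%.
M((Mn_0.77Fe_0.23)_3Al_2Si_3O_12) = 495.647 g/mol, so wt% Fe = 38.533/495.647 × 100 = 7.77%.
48.20 − 7.77 = 40.43 pp.

40.43 percentage points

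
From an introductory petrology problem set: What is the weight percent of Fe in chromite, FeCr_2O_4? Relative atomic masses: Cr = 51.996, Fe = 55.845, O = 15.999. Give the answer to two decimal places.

Formula mass = 1·55.845 + 2·51.996 + 4·15.999 = 223.833 g/mol, of which 55.845 g is Fe.
So Fe makes up 55.845/223.833 = 0.2495 of the mass, i.e. 24.95%.

24.95 weight percent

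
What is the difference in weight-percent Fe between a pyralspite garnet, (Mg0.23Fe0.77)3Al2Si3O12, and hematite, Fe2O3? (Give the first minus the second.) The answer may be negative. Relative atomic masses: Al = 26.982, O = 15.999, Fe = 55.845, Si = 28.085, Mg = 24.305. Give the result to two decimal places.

M((Mg0.23Fe0.77)3Al2Si3O12) = 475.979 g/mol, so wt% Fe = 129.002/475.979 × 100 = 27.10%.
M(Fe2O3) = 159.687 g/mol, so wt% Fe = 111.690/159.687 × 100 = 69.94%.
27.10 − 69.94 = -42.84 pp.

-42.84 percentage points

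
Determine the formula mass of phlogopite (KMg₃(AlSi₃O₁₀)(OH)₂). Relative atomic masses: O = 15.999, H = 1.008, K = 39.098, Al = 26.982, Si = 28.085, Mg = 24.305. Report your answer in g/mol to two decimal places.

417.25 g/mol

The formula mass is the sum 1×39.098 + 3×24.305 + 1×26.982 + 3×28.085 + 12×15.999 + 2×1.008.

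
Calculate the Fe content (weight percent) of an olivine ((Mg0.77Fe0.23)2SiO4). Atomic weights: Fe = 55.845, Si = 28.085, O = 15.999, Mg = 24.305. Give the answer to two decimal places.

16.55 weight percent

Molar mass of (Mg0.77Fe0.23)2SiO4: 1.54×24.305 + 0.46×55.845 + 1×28.085 + 4×15.999 = 155.199 g/mol.
Mass of Fe per formula unit: 0.46 × 55.845 = 25.689 g.
Weight fraction Fe = 25.689 / 155.199 = 0.1655.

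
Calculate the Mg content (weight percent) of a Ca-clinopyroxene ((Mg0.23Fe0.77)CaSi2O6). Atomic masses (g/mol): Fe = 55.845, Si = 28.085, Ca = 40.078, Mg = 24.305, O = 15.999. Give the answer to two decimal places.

2.32 weight percent

Molar mass of (Mg0.23Fe0.77)CaSi2O6: 0.23×24.305 + 0.77×55.845 + 1×40.078 + 2×28.085 + 6×15.999 = 240.833 g/mol.
Mass of Mg per formula unit: 0.23 × 24.305 = 5.590 g.
Weight fraction Mg = 5.590 / 240.833 = 0.0232.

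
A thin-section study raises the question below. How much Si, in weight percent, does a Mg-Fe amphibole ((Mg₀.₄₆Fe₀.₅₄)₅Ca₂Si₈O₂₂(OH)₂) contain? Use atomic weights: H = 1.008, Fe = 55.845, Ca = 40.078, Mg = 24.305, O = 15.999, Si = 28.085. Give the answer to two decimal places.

25.03 weight percent

Formula mass = 2.30*24.305 + 2.70*55.845 + 2*40.078 + 8*28.085 + 24*15.999 + 2*1.008 = 897.511 g/mol, of which 224.680 g is Si.
So Si makes up 224.680/897.511 = 0.2503 of the mass, i.e. 25.03%.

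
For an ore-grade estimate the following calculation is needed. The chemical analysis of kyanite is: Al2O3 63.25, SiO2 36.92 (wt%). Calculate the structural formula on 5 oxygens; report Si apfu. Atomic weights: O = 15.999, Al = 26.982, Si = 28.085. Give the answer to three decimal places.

Al2O3 (M=101.961): mol = 0.62034; Al = 1.24068, O = 1.86102.
SiO2 (M=60.083): mol = 0.61448; Si = 0.61448, O = 1.22896.
ΣO = 3.08998; factor = 5/ΣO = 1.61813.
Si apfu = 0.61448 × 1.61813 = 0.994.

0.994 Si apfu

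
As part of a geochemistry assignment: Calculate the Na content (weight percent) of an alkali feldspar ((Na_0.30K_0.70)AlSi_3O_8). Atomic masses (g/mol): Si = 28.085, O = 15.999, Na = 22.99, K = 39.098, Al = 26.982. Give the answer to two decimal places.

2.52 weight percent

Formula mass = 0.30×22.99 + 0.70×39.098 + 1×26.982 + 3×28.085 + 8×15.999 = 273.495 g/mol, of which 6.897 g is Na.
So Na makes up 6.897/273.495 = 0.0252 of the mass, i.e. 2.52%.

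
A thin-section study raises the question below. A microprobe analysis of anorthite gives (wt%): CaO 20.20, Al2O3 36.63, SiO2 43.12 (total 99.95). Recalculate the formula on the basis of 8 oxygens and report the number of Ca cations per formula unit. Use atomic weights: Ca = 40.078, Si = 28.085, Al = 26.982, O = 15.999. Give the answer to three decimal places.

1.003 Ca apfu

CaO: 20.20/56.077 = 0.36022 mol → 0.36022 mol Ca, 0.36022 mol O.
Al2O3: 36.63/101.961 = 0.35926 mol → 0.71852 mol Al, 1.07778 mol O.
SiO2: 43.12/60.083 = 0.71767 mol → 0.71767 mol Si, 1.43534 mol O.
Total oxygen = 2.87334 mol. Normalization factor = 8/2.87334 = 2.78422.
Ca per 8 O = 0.36022 × 2.78422 = 1.003.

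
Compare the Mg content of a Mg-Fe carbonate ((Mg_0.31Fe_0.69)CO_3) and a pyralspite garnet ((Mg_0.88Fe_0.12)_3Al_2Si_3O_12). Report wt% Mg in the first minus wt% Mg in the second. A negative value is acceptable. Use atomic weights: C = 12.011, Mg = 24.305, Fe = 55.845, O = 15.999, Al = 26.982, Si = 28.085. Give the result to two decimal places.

M((Mg_0.31Fe_0.69)CO_3) = 106.076 g/mol, so wt% Mg = 7.535/106.076 × 100 = 7.10%.
M((Mg_0.88Fe_0.12)_3Al_2Si_3O_12) = 414.476 g/mol, so wt% Mg = 64.165/414.476 × 100 = 15.48%.
7.10 − 15.48 = -8.38 pp.

-8.38 percentage points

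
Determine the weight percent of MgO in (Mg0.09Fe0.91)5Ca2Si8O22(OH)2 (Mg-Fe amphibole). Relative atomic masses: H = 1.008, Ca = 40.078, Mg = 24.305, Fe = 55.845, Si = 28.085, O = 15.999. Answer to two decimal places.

Formula mass = 955.860 g/mol.
0.45 Mg → 0.4500 mol MgO per formula unit; M(MgO) = 40.304, so MgO mass = 18.137 g.
18.137/955.860 × 100 = 1.90 wt%.

1.90 wt%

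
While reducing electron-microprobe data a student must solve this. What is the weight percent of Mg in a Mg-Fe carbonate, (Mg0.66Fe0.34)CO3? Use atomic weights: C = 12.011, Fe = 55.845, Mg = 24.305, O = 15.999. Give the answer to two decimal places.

Formula mass = 0.66×24.305 + 0.34×55.845 + 1×12.011 + 3×15.999 = 95.037 g/mol, of which 16.041 g is Mg.
So Mg makes up 16.041/95.037 = 0.1688 of the mass, i.e. 16.88%.

16.88 mass %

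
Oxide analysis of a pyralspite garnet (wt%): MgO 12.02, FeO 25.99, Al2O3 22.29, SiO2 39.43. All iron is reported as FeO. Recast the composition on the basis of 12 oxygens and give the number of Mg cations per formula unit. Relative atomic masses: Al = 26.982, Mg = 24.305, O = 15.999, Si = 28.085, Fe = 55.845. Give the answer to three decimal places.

1.362 Mg apfu

MgO: 12.02/40.304 = 0.29823 mol → 0.29823 mol Mg, 0.29823 mol O.
FeO: 25.99/71.844 = 0.36176 mol → 0.36176 mol Fe, 0.36176 mol O.
Al2O3: 22.29/101.961 = 0.21861 mol → 0.43722 mol Al, 0.65583 mol O.
SiO2: 39.43/60.083 = 0.65626 mol → 0.65626 mol Si, 1.31252 mol O.
Total oxygen = 2.62834 mol. Normalization factor = 12/2.62834 = 4.56562.
Mg per 12 O = 0.29823 × 4.56562 = 1.362.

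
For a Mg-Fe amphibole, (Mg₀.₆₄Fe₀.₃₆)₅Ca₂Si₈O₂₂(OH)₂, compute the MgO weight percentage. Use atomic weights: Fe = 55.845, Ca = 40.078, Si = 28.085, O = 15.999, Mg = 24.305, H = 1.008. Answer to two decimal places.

Molar mass of (Mg₀.₆₄Fe₀.₃₆)₅Ca₂Si₈O₂₂(OH)₂ = 3.20×24.305 + 1.80×55.845 + 2×40.078 + 8×28.085 + 24×15.999 + 2×1.008 = 869.125 g/mol.
Each formula unit contains 3.20 Mg, equivalent to 3.20/1 = 3.2000 mol MgO.
M(MgO) = 1×24.305 + 1×15.999 = 40.304 g/mol.
Mass of MgO per formula unit = 3.2000 × 40.304 = 128.973 g.
MgO wt% = 128.973 / 869.125 × 100 = 14.84%.

14.84 wt%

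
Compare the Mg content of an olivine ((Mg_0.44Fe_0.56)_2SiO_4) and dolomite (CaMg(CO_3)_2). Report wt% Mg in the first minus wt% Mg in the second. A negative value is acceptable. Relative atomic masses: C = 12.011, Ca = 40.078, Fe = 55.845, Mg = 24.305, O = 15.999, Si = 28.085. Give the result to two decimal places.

Mg in (Mg_0.44Fe_0.56)_2SiO_4: molar mass 176.016 g/mol; 0.88×24.305 = 21.388 g → 12.15 wt%.
Mg in CaMg(CO_3)_2: molar mass 184.399 g/mol; 1×24.305 = 24.305 g → 13.18 wt%.
Difference = 12.15 − 13.18 = -1.03 percentage points.

-1.03 percentage points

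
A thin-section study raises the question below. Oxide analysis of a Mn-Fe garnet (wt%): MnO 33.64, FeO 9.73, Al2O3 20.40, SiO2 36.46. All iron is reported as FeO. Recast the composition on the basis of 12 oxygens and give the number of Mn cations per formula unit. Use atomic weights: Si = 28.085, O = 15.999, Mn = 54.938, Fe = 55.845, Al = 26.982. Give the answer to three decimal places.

MnO: 33.64/70.937 = 0.47422 mol → 0.47422 mol Mn, 0.47422 mol O.
FeO: 9.73/71.844 = 0.13543 mol → 0.13543 mol Fe, 0.13543 mol O.
Al2O3: 20.40/101.961 = 0.20008 mol → 0.40016 mol Al, 0.60024 mol O.
SiO2: 36.46/60.083 = 0.60683 mol → 0.60683 mol Si, 1.21366 mol O.
Total oxygen = 2.42355 mol. Normalization factor = 12/2.42355 = 4.95141.
Mn per 12 O = 0.47422 × 4.95141 = 2.348.

2.348 Mn apfu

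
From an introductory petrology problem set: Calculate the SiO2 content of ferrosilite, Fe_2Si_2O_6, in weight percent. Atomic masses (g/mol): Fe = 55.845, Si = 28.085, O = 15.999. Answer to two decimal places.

45.54 wt%

M(Fe_2Si_2O_6) = 263.854 g/mol; M(SiO2) = 60.083 g/mol.
Moles SiO2 per formula unit = 2 Si ÷ 1 = 2.0000.
SiO2 fraction = (2.0000 × 60.083) / 263.854 = 120.166/263.854 = 0.4554.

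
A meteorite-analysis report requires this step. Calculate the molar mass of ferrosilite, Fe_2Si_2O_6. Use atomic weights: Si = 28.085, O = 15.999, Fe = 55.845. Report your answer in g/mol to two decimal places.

Fe: 2 × 55.845 = 111.6900
Si: 2 × 28.085 = 56.1700
O: 6 × 15.999 = 95.9940
Summing the contributions gives the formula mass.

263.85 g/mol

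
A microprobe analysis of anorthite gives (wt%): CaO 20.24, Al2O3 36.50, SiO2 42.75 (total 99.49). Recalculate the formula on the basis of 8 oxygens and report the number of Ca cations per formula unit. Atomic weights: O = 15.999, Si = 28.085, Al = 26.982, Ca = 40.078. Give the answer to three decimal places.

20.24 wt% CaO ÷ 56.077 g/mol = 0.36093 mol, giving 0.36093 Ca and 0.36093 O.
36.50 wt% Al2O3 ÷ 101.961 g/mol = 0.35798 mol, giving 0.71596 Al and 1.07394 O.
42.75 wt% SiO2 ÷ 60.083 g/mol = 0.71152 mol, giving 0.71152 Si and 1.42304 O.
Oxygen sums to 2.85791; scaling by 8/2.85791 = 2.79925 puts the formula on 8 O.
Ca: 0.36093 × 2.79925 = 1.010 atoms per formula unit.

1.010 Ca apfu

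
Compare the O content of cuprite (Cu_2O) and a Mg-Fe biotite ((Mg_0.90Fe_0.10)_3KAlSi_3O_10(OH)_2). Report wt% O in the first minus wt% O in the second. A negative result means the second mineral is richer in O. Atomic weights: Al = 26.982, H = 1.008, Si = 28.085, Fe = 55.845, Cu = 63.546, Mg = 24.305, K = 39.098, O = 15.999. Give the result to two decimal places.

-33.81 percentage points

First mineral: 15.999 g O in 143.091 g formula = 11.18 wt% O.
Second mineral: 191.988 g O in 426.716 g formula = 44.99 wt% O.
11.18% − 44.99% gives a difference of -33.81 percentage points.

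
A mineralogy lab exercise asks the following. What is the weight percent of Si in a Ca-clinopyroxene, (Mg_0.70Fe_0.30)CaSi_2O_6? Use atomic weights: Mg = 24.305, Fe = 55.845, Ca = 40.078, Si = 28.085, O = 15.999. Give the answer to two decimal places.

24.85 weight percent

Formula mass = 0.70*24.305 + 0.30*55.845 + 1*40.078 + 2*28.085 + 6*15.999 = 226.009 g/mol, of which 56.170 g is Si.
So Si makes up 56.170/226.009 = 0.2485 of the mass, i.e. 24.85%.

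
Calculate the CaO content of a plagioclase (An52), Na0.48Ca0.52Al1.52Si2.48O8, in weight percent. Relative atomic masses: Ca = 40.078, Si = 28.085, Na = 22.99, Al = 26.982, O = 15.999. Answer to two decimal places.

Formula mass = 270.531 g/mol.
0.52 Ca → 0.5200 mol CaO per formula unit; M(CaO) = 56.077, so CaO mass = 29.160 g.
29.160/270.531 × 100 = 10.78 wt%.

10.78 wt%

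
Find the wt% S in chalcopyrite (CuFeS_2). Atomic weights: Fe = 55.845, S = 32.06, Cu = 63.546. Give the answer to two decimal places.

34.94 mass %

Formula mass = 1*63.546 + 1*55.845 + 2*32.06 = 183.511 g/mol, of which 64.120 g is S.
So S makes up 64.120/183.511 = 0.3494 of the mass, i.e. 34.94%.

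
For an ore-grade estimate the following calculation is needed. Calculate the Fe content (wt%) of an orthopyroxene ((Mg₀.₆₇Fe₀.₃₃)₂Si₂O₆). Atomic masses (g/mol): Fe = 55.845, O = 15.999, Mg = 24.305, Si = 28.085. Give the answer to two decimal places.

M((Mg₀.₆₇Fe₀.₃₃)₂Si₂O₆) = 221.590 g/mol.
Fe contributes 0.66 × 55.845 = 36.858 g per mole.
36.858/221.590 = 0.1663 → 16.63%.

16.63 wt%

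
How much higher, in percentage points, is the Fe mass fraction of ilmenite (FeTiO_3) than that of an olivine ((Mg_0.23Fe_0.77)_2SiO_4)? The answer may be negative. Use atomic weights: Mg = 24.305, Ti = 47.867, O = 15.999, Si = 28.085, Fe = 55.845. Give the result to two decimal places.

-8.63 percentage points

First mineral: 55.845 g Fe in 151.709 g formula = 36.81 wt% Fe.
Second mineral: 86.001 g Fe in 189.263 g formula = 45.44 wt% Fe.
36.81% − 45.44% gives a difference of -8.63 percentage points.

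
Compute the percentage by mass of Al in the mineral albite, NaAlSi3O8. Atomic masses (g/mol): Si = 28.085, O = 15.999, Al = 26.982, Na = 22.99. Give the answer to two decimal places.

Formula mass = 1×22.99 + 1×26.982 + 3×28.085 + 8×15.999 = 262.219 g/mol, of which 26.982 g is Al.
So Al makes up 26.982/262.219 = 0.1029 of the mass, i.e. 10.29%.

10.29 weight percent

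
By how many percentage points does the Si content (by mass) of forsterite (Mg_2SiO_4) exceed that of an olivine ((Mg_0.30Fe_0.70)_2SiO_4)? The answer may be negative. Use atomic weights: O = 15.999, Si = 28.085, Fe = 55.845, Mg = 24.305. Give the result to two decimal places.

4.77 percentage points

M(Mg_2SiO_4) = 140.691 g/mol, so wt% Si = 28.085/140.691 × 100 = 19.96%.
M((Mg_0.30Fe_0.70)_2SiO_4) = 184.847 g/mol, so wt% Si = 28.085/184.847 × 100 = 15.19%.
19.96 − 15.19 = 4.77 pp.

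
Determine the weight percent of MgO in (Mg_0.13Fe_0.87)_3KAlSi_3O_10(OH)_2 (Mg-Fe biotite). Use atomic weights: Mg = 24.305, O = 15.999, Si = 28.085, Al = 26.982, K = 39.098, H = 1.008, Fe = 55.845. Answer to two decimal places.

3.15 wt%

Molar mass of (Mg_0.13Fe_0.87)_3KAlSi_3O_10(OH)_2 = 0.39·24.305 + 2.61·55.845 + 1·39.098 + 1·26.982 + 3·28.085 + 12·15.999 + 2·1.008 = 499.573 g/mol.
Each formula unit contains 0.39 Mg, equivalent to 0.39/1 = 0.3900 mol MgO.
M(MgO) = 1×24.305 + 1×15.999 = 40.304 g/mol.
Mass of MgO per formula unit = 0.3900 × 40.304 = 15.719 g.
MgO wt% = 15.719 / 499.573 × 100 = 3.15%.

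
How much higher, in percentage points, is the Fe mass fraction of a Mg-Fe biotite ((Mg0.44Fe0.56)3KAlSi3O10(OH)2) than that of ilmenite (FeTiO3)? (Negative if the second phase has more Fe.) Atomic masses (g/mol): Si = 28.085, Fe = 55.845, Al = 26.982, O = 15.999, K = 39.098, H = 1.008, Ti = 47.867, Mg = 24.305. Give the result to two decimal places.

-16.86 percentage points

M((Mg0.44Fe0.56)3KAlSi3O10(OH)2) = 470.241 g/mol, so wt% Fe = 93.820/470.241 × 100 = 19.95%.
M(FeTiO3) = 151.709 g/mol, so wt% Fe = 55.845/151.709 × 100 = 36.81%.
19.95 − 36.81 = -16.86 pp.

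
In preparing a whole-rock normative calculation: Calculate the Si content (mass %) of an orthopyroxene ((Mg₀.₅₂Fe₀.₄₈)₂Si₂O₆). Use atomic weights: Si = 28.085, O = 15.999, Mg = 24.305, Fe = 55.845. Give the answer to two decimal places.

24.31 mass %

Formula mass = 1.04*24.305 + 0.96*55.845 + 2*28.085 + 6*15.999 = 231.052 g/mol, of which 56.170 g is Si.
So Si makes up 56.170/231.052 = 0.2431 of the mass, i.e. 24.31%.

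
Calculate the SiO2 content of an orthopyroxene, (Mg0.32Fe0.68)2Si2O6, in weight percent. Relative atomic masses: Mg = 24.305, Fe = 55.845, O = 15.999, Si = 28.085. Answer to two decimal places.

49.32 wt%

M((Mg0.32Fe0.68)2Si2O6) = 243.668 g/mol; M(SiO2) = 60.083 g/mol.
Moles SiO2 per formula unit = 2 Si ÷ 1 = 2.0000.
SiO2 fraction = (2.0000 × 60.083) / 243.668 = 120.166/243.668 = 0.4932.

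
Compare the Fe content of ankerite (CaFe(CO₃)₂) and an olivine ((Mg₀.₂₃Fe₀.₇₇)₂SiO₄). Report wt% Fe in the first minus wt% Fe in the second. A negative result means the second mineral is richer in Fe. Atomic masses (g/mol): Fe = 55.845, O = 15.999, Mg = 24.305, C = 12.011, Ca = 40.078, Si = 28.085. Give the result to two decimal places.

M(CaFe(CO₃)₂) = 215.939 g/mol, so wt% Fe = 55.845/215.939 × 100 = 25.86%.
M((Mg₀.₂₃Fe₀.₇₇)₂SiO₄) = 189.263 g/mol, so wt% Fe = 86.001/189.263 × 100 = 45.44%.
25.86 − 45.44 = -19.58 pp.

-19.58 percentage points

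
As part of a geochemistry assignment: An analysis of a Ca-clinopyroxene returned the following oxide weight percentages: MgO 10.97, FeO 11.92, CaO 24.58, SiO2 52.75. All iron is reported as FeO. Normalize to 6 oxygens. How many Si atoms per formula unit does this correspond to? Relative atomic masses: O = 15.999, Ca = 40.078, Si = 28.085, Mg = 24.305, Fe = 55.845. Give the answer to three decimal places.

2.001 Si apfu

MgO: 10.97/40.304 = 0.27218 mol → 0.27218 mol Mg, 0.27218 mol O.
FeO: 11.92/71.844 = 0.16592 mol → 0.16592 mol Fe, 0.16592 mol O.
CaO: 24.58/56.077 = 0.43833 mol → 0.43833 mol Ca, 0.43833 mol O.
SiO2: 52.75/60.083 = 0.87795 mol → 0.87795 mol Si, 1.75590 mol O.
Total oxygen = 2.63233 mol. Normalization factor = 6/2.63233 = 2.27935.
Si per 6 O = 0.87795 × 2.27935 = 2.001.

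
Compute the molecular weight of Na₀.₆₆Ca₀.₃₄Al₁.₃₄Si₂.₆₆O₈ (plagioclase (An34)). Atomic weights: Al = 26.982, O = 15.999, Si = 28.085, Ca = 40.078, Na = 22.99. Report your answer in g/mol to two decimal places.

The formula mass is the sum 0.66(22.99) + 0.34(40.078) + 1.34(26.982) + 2.66(28.085) + 8(15.999).

267.65 g/mol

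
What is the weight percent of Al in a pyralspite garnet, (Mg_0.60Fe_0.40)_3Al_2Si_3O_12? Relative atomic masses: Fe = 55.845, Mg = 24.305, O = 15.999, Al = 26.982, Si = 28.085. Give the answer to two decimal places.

12.24 mass %

M((Mg_0.60Fe_0.40)_3Al_2Si_3O_12) = 440.970 g/mol.
Al contributes 2 × 26.982 = 53.964 g per mole.
53.964/440.970 = 0.1224 → 12.24%.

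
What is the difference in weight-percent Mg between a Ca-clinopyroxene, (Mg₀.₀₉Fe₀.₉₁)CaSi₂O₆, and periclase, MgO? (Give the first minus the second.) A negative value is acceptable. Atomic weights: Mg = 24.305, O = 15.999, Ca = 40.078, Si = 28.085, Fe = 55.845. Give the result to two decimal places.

-59.41 percentage points

Mg in (Mg₀.₀₉Fe₀.₉₁)CaSi₂O₆: molar mass 245.248 g/mol; 0.09×24.305 = 2.187 g → 0.89 wt%.
Mg in MgO: molar mass 40.304 g/mol; 1×24.305 = 24.305 g → 60.30 wt%.
Difference = 0.89 − 60.30 = -59.41 percentage points.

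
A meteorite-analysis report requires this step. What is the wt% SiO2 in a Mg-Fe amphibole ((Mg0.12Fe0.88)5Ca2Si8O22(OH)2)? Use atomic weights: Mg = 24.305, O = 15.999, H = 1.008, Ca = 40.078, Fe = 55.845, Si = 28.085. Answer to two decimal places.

50.54 wt%

Molar mass of (Mg0.12Fe0.88)5Ca2Si8O22(OH)2 = 0.60*24.305 + 4.40*55.845 + 2*40.078 + 8*28.085 + 24*15.999 + 2*1.008 = 951.129 g/mol.
Each formula unit contains 8 Si, equivalent to 8/1 = 8.0000 mol SiO2.
M(SiO2) = 1×28.085 + 2×15.999 = 60.083 g/mol.
Mass of SiO2 per formula unit = 8.0000 × 60.083 = 480.664 g.
SiO2 wt% = 480.664 / 951.129 × 100 = 50.54%.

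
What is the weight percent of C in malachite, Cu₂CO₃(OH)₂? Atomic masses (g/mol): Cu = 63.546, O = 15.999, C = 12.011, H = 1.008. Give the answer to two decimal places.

Formula mass = 2*63.546 + 1*12.011 + 5*15.999 + 2*1.008 = 221.114 g/mol, of which 12.011 g is C.
So C makes up 12.011/221.114 = 0.0543 of the mass, i.e. 5.43%.

5.43 wt%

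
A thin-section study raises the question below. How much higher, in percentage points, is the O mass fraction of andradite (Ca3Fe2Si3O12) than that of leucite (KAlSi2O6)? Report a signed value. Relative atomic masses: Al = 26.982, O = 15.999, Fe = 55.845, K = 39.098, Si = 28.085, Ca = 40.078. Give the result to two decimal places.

-6.20 percentage points

O in Ca3Fe2Si3O12: molar mass 508.167 g/mol; 12×15.999 = 191.988 g → 37.78 wt%.
O in KAlSi2O6: molar mass 218.244 g/mol; 6×15.999 = 95.994 g → 43.98 wt%.
Difference = 37.78 − 43.98 = -6.20 percentage points.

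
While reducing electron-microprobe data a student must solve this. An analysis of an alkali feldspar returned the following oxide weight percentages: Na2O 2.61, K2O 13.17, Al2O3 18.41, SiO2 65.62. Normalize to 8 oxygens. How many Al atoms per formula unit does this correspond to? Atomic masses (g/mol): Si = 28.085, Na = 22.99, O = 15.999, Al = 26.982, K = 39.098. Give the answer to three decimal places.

Na2O (M=61.979): mol = 0.04211; Na = 0.08422, O = 0.04211.
K2O (M=94.195): mol = 0.13982; K = 0.27964, O = 0.13982.
Al2O3 (M=101.961): mol = 0.18056; Al = 0.36112, O = 0.54168.
SiO2 (M=60.083): mol = 1.09216; Si = 1.09216, O = 2.18432.
ΣO = 2.90793; factor = 8/ΣO = 2.75110.
Al apfu = 0.36112 × 2.75110 = 0.993.

0.993 Al apfu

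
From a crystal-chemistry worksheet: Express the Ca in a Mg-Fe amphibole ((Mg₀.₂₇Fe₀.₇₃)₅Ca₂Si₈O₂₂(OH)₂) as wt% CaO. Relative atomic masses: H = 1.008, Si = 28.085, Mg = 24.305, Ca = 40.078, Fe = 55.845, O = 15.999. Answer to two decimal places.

Molar mass of (Mg₀.₂₇Fe₀.₇₃)₅Ca₂Si₈O₂₂(OH)₂ = 1.35·24.305 + 3.65·55.845 + 2·40.078 + 8·28.085 + 24·15.999 + 2·1.008 = 927.474 g/mol.
Each formula unit contains 2 Ca, equivalent to 2/1 = 2.0000 mol CaO.
M(CaO) = 1×40.078 + 1×15.999 = 56.077 g/mol.
Mass of CaO per formula unit = 2.0000 × 56.077 = 112.154 g.
CaO wt% = 112.154 / 927.474 × 100 = 12.09%.

12.09 wt%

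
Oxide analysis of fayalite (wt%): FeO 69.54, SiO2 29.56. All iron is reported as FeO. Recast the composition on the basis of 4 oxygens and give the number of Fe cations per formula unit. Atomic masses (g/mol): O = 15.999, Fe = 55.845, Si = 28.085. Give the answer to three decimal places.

FeO (M=71.844): mol = 0.96793; Fe = 0.96793, O = 0.96793.
SiO2 (M=60.083): mol = 0.49199; Si = 0.49199, O = 0.98398.
ΣO = 1.95191; factor = 4/ΣO = 2.04927.
Fe apfu = 0.96793 × 2.04927 = 1.984.

1.984 Fe apfu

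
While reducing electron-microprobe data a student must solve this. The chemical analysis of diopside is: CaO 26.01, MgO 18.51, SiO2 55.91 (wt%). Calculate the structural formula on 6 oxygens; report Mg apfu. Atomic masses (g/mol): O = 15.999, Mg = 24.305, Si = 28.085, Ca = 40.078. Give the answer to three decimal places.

0.990 Mg apfu

26.01 wt% CaO ÷ 56.077 g/mol = 0.46383 mol, giving 0.46383 Ca and 0.46383 O.
18.51 wt% MgO ÷ 40.304 g/mol = 0.45926 mol, giving 0.45926 Mg and 0.45926 O.
55.91 wt% SiO2 ÷ 60.083 g/mol = 0.93055 mol, giving 0.93055 Si and 1.86110 O.
Oxygen sums to 2.78419; scaling by 6/2.78419 = 2.15503 puts the formula on 6 O.
Mg: 0.45926 × 2.15503 = 0.990 atoms per formula unit.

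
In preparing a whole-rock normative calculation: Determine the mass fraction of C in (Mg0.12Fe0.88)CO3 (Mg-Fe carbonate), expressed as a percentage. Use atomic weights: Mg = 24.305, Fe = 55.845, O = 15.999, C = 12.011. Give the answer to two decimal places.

Formula mass = 0.12×24.305 + 0.88×55.845 + 1×12.011 + 3×15.999 = 112.068 g/mol, of which 12.011 g is C.
So C makes up 12.011/112.068 = 0.1072 of the mass, i.e. 10.72%.

10.72 mass %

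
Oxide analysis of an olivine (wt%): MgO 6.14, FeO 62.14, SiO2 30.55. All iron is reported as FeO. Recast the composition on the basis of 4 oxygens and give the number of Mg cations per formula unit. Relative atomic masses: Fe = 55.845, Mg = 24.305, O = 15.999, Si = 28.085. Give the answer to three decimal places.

0.300 Mg apfu

MgO (M=40.304): mol = 0.15234; Mg = 0.15234, O = 0.15234.
FeO (M=71.844): mol = 0.86493; Fe = 0.86493, O = 0.86493.
SiO2 (M=60.083): mol = 0.50846; Si = 0.50846, O = 1.01692.
ΣO = 2.03419; factor = 4/ΣO = 1.96638.
Mg apfu = 0.15234 × 1.96638 = 0.300.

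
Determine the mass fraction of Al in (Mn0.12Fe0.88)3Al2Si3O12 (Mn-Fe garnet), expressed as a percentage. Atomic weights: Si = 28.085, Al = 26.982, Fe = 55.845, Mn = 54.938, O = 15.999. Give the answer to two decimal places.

Molar mass of (Mn0.12Fe0.88)3Al2Si3O12: 0.36·54.938 + 2.64·55.845 + 2·26.982 + 3·28.085 + 12·15.999 = 497.415 g/mol.
Mass of Al per formula unit: 2 × 26.982 = 53.964 g.
Weight fraction Al = 53.964 / 497.415 = 0.1085.

10.85 wt%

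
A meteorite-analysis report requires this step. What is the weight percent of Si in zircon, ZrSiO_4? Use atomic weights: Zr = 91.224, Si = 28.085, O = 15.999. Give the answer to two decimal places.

M(ZrSiO_4) = 183.305 g/mol.
Si contributes 1 × 28.085 = 28.085 g per mole.
28.085/183.305 = 0.1532 → 15.32%.

15.32 mass %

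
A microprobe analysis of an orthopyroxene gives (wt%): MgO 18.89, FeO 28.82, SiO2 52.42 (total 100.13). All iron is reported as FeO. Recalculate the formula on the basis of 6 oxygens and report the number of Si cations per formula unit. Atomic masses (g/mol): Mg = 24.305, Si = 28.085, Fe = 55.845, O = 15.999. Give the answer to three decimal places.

MgO: 18.89/40.304 = 0.46869 mol → 0.46869 mol Mg, 0.46869 mol O.
FeO: 28.82/71.844 = 0.40115 mol → 0.40115 mol Fe, 0.40115 mol O.
SiO2: 52.42/60.083 = 0.87246 mol → 0.87246 mol Si, 1.74492 mol O.
Total oxygen = 2.61476 mol. Normalization factor = 6/2.61476 = 2.29467.
Si per 6 O = 0.87246 × 2.29467 = 2.002.

2.002 Si apfu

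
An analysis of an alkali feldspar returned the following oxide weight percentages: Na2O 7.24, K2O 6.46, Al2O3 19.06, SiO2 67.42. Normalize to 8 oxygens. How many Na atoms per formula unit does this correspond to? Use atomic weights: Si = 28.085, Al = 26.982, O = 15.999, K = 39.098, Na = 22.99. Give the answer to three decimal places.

Na2O (M=61.979): mol = 0.11681; Na = 0.23362, O = 0.11681.
K2O (M=94.195): mol = 0.06858; K = 0.13716, O = 0.06858.
Al2O3 (M=101.961): mol = 0.18693; Al = 0.37386, O = 0.56079.
SiO2 (M=60.083): mol = 1.12211; Si = 1.12211, O = 2.24422.
ΣO = 2.99040; factor = 8/ΣO = 2.67523.
Na apfu = 0.23362 × 2.67523 = 0.625.

0.625 Na apfu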